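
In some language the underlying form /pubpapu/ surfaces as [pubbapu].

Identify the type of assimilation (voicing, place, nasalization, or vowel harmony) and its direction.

voicing assimilation, progressive

/p/→[b].
Each target copies a feature from the preceding segment, so the direction is progressive.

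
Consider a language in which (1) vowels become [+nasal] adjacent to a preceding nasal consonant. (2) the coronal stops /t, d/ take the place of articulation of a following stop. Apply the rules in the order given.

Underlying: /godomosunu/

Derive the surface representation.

[godomõsunũ]

Rule 1: /o/ after nasal /m/ → [õ]
Rule 1: /u/ after nasal /n/ → [ũ]
After rule 1: godomõsunũ
Rule 2: no segment meets the rule's conditions; no change.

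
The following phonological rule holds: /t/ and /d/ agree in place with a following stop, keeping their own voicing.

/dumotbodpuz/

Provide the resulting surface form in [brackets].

[dumopbobpuz]

/t/ before /b/ (labial) → [p]
/d/ before /p/ (labial) → [b]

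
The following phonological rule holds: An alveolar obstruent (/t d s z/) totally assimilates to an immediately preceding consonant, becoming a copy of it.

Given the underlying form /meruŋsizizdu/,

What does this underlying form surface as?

[meruŋŋizizzu]

/s/ after /ŋ/ → [ŋ] (total assimilation)
/d/ after /z/ → [z] (total assimilation)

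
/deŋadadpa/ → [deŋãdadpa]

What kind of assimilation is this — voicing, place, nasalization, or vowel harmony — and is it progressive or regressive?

/a/→[ã].
Each target copies a feature from the preceding segment, so the direction is progressive.

nasalization, progressive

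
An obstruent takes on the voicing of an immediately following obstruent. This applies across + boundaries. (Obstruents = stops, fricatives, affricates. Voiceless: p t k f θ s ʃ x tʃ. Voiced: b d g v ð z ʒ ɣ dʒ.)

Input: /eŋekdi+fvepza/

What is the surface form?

/k/ before /d/ (voiced) → [g]
/f/ before /v/ (voiced) → [v]
/p/ before /z/ (voiced) → [b]

[eŋegdi+vvebza]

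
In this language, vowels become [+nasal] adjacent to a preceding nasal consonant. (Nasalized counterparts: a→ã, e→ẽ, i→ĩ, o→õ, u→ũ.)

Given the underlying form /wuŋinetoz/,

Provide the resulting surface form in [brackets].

/i/ after nasal /ŋ/ → [ĩ]
/e/ after nasal /n/ → [ẽ]

[wuŋĩnẽtoz]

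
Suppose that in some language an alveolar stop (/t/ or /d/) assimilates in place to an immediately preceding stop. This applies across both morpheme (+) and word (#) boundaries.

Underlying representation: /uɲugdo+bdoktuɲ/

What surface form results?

[uɲuggo+bbokkuɲ]

/d/ after /g/ (velar) → [g]
/d/ after /b/ (labial) → [b]
/t/ after /k/ (velar) → [k]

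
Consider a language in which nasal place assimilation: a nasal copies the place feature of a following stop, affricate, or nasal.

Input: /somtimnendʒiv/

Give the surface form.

[sontinneɲdʒiv]

/m/ before /t/ (alveolar) → [n]
/m/ before /n/ (alveolar) → [n]
/n/ before /dʒ/ (palatal) → [ɲ]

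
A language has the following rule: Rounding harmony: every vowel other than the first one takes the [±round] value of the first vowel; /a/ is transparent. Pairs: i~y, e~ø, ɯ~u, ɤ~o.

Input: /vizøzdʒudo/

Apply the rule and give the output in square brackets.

/ø/ harmonizes with /i/ ([-round]) → [e]
/u/ harmonizes with /i/ ([-round]) → [ɯ]
/o/ harmonizes with /i/ ([-round]) → [ɤ]

[vizezdʒɯdɤ]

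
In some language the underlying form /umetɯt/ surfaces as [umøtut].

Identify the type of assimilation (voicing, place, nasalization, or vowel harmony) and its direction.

vowel harmony, progressive

/e/→[ø] /ɯ/→[u].
Vowels agree with the first vowel, so the harmony is progressive.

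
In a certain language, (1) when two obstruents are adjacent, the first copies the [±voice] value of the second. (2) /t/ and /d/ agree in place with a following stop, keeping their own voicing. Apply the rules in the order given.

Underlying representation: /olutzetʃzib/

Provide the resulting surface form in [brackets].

Rule 1: /t/ before /z/ (voiced) → [d]
Rule 1: /tʃ/ before /z/ (voiced) → [dʒ]
After rule 1: oludzedʒzib
Rule 2: no segment meets the rule's conditions; no change.

[oludzedʒzib]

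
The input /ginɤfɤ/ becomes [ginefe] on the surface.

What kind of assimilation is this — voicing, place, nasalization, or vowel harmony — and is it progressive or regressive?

vowel harmony, progressive

/ɤ/→[e] /ɤ/→[e].
Vowels agree with the first vowel, so the harmony is progressive.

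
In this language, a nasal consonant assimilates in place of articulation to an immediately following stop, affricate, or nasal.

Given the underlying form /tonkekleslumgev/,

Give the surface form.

/n/ before /k/ (velar) → [ŋ]
/m/ before /g/ (velar) → [ŋ]

[toŋkeklesluŋgev]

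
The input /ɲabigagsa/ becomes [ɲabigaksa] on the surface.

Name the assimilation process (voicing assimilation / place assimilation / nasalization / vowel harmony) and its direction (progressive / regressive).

voicing assimilation, regressive

/g/→[k].
Each target copies a feature from the following segment, so the direction is regressive.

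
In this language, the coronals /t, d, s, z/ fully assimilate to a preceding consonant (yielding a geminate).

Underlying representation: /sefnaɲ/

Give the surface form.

no segment meets the rule's conditions; no change.

[sefnaɲ]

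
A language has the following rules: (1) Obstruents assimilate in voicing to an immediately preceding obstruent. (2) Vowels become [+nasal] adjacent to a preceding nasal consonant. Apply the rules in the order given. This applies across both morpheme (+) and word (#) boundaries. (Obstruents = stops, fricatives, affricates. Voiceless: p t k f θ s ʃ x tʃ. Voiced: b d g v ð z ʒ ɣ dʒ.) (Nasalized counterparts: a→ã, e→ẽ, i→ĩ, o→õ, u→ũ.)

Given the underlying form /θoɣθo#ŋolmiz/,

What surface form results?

Rule 1: /θ/ after /ɣ/ (voiced) → [ð]
After rule 1: θoɣðo#ŋolmiz
Rule 2: /o/ after nasal /ŋ/ → [õ]
Rule 2: /i/ after nasal /m/ → [ĩ]

[θoɣðo#ŋõlmĩz]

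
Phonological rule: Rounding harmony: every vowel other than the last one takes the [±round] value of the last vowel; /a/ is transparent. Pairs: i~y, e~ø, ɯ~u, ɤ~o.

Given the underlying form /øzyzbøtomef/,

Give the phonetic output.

[ezizbetɤmef]

/ø/ harmonizes with /e/ ([-round]) → [e]
/y/ harmonizes with /e/ ([-round]) → [i]
/ø/ harmonizes with /e/ ([-round]) → [e]
/o/ harmonizes with /e/ ([-round]) → [ɤ]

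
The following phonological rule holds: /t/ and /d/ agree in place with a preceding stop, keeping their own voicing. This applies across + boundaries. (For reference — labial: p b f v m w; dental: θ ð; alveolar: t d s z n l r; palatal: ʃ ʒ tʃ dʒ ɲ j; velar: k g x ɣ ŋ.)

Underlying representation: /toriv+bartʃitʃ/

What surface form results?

[toriv+bartʃitʃ]

no segment meets the rule's conditions; no change.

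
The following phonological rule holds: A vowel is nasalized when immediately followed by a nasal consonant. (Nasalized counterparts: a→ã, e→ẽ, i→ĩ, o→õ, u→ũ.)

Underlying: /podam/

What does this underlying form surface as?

/a/ before nasal /m/ → [ã]

[podãm]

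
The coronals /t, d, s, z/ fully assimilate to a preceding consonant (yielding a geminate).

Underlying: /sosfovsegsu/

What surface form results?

/s/ after /v/ → [v] (total assimilation)
/s/ after /g/ → [g] (total assimilation)

[sosfovveggu]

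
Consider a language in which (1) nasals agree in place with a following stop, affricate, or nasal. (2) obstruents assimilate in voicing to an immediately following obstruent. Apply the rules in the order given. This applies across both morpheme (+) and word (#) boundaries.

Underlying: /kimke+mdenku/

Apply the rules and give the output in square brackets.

Rule 1: /m/ before /k/ (velar) → [ŋ]
Rule 1: /m/ before /d/ (alveolar) → [n]
Rule 1: /n/ before /k/ (velar) → [ŋ]
After rule 1: kiŋke+ndeŋku
Rule 2: no segment meets the rule's conditions; no change.

[kiŋke+ndeŋku]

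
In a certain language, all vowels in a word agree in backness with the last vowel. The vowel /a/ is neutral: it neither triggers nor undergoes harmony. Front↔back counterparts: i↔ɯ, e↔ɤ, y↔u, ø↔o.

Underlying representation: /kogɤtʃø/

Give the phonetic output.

[køgetʃø]

/o/ harmonizes with /ø/ ([-back]) → [ø]
/ɤ/ harmonizes with /ø/ ([-back]) → [e]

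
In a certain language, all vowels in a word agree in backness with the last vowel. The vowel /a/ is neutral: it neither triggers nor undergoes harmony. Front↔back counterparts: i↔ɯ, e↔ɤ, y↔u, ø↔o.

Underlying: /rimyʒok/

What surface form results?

[rɯmuʒok]

/i/ harmonizes with /o/ ([+back]) → [ɯ]
/y/ harmonizes with /o/ ([+back]) → [u]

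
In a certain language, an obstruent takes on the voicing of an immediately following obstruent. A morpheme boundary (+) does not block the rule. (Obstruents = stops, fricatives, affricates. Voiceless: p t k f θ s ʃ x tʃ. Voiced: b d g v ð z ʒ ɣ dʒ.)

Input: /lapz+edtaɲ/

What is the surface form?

/p/ before /z/ (voiced) → [b]
/d/ before /t/ (voiceless) → [t]

[labz+ettaɲ]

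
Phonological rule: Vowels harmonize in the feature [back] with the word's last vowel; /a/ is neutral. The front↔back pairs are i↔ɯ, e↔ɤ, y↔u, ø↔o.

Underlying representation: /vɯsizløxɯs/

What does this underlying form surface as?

[vɯsɯzloxɯs]

/i/ harmonizes with /ɯ/ ([+back]) → [ɯ]
/ø/ harmonizes with /ɯ/ ([+back]) → [o]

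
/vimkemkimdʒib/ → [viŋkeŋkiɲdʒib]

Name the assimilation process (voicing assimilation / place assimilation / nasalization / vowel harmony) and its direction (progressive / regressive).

place assimilation, regressive

/m/→[ŋ] /m/→[ŋ] /m/→[ɲ].
Each target copies a feature from the following segment, so the direction is regressive.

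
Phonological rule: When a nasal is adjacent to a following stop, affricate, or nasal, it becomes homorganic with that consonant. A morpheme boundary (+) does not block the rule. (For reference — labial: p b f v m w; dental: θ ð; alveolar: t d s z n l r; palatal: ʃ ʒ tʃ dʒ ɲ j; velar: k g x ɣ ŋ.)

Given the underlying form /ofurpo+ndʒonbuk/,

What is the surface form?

/n/ before /dʒ/ (palatal) → [ɲ]
/n/ before /b/ (labial) → [m]

[ofurpo+ɲdʒombuk]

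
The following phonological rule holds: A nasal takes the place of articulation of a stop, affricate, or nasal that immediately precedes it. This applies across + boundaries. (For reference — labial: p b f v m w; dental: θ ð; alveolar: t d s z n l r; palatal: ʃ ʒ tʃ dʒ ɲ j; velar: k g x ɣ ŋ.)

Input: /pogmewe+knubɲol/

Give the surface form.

[pogŋewe+kŋubmol]

/m/ after /g/ (velar) → [ŋ]
/n/ after /k/ (velar) → [ŋ]
/ɲ/ after /b/ (labial) → [m]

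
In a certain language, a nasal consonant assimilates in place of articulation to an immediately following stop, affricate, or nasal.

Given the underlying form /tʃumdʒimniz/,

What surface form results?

/m/ before /dʒ/ (palatal) → [ɲ]
/m/ before /n/ (alveolar) → [n]

[tʃuɲdʒinniz]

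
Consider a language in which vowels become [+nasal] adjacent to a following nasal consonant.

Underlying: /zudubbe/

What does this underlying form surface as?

no segment meets the rule's conditions; no change.

[zudubbe]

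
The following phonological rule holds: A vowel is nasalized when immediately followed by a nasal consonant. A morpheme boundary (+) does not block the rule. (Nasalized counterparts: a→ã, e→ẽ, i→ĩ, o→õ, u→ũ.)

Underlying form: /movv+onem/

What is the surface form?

[movv+õnẽm]

/o/ before nasal /n/ → [õ]
/e/ before nasal /m/ → [ẽ]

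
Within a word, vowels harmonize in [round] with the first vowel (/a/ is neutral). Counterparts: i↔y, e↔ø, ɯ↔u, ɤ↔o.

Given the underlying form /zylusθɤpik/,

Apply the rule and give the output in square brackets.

/ɤ/ harmonizes with /y/ ([+round]) → [o]
/i/ harmonizes with /y/ ([+round]) → [y]

[zylusθopyk]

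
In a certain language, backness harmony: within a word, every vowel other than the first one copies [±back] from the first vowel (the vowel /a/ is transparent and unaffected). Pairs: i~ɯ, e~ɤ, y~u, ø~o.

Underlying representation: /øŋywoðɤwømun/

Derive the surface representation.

/o/ harmonizes with /ø/ ([-back]) → [ø]
/ɤ/ harmonizes with /ø/ ([-back]) → [e]
/u/ harmonizes with /ø/ ([-back]) → [y]

[øŋywøðewømyn]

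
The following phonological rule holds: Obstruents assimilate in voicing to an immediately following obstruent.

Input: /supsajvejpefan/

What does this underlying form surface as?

[supsajvejpefan]

no segment meets the rule's conditions; no change.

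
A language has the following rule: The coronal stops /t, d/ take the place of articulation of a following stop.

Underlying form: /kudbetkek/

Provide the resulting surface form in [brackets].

/d/ before /b/ (labial) → [b]
/t/ before /k/ (velar) → [k]

[kubbekkek]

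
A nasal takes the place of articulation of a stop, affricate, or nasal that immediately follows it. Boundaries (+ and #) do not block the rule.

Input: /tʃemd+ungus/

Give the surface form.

/m/ before /d/ (alveolar) → [n]
/n/ before /g/ (velar) → [ŋ]

[tʃend+uŋgus]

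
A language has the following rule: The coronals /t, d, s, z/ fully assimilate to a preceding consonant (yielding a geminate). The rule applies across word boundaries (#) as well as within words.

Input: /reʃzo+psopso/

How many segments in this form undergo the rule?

/z/ after /ʃ/ → [ʃ] (total assimilation)
/s/ after /p/ → [p] (total assimilation)
/s/ after /p/ → [p] (total assimilation)
3 segments change.

3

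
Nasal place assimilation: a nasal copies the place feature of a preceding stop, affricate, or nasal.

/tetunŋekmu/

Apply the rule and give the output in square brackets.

/ŋ/ after /n/ (alveolar) → [n]
/m/ after /k/ (velar) → [ŋ]

[tetunnekŋu]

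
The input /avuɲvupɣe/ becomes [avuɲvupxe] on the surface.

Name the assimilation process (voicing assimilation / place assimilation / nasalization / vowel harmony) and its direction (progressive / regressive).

/ɣ/→[x].
Each target copies a feature from the preceding segment, so the direction is progressive.

voicing assimilation, progressive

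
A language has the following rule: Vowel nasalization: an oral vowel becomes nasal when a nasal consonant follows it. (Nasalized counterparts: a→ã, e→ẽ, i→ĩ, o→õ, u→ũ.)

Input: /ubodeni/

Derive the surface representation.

[ubodẽni]

/e/ before nasal /n/ → [ẽ]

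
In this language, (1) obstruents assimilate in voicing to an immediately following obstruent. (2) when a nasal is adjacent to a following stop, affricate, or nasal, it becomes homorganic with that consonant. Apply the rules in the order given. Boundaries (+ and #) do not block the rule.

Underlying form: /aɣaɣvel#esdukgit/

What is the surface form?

Rule 1: /s/ before /d/ (voiced) → [z]
Rule 1: /k/ before /g/ (voiced) → [g]
After rule 1: aɣaɣvel#ezduggit
Rule 2: no segment meets the rule's conditions; no change.

[aɣaɣvel#ezduggit]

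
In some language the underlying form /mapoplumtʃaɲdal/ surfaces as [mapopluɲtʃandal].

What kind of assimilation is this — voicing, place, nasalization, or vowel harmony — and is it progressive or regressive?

place assimilation, regressive

/m/→[ɲ] /ɲ/→[n].
Each target copies a feature from the following segment, so the direction is regressive.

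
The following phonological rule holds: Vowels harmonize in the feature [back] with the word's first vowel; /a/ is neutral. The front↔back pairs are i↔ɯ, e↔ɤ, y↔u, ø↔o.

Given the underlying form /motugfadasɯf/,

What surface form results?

no segment meets the rule's conditions; no change.

[motugfadasɯf]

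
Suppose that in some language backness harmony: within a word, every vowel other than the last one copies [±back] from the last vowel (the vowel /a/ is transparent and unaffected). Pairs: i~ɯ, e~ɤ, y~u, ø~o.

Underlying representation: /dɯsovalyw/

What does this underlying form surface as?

[disøvalyw]

/ɯ/ harmonizes with /y/ ([-back]) → [i]
/o/ harmonizes with /y/ ([-back]) → [ø]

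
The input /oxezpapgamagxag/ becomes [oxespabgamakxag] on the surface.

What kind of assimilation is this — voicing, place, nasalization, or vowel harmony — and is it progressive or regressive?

voicing assimilation, regressive

/z/→[s] /p/→[b] /g/→[k].
Each target copies a feature from the following segment, so the direction is regressive.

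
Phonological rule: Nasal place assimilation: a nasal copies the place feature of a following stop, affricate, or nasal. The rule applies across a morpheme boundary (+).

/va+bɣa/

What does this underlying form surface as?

no segment meets the rule's conditions; no change.

[va+bɣa]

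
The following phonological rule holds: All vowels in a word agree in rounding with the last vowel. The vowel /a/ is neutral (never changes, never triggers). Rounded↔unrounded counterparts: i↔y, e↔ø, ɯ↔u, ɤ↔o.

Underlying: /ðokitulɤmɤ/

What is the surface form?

[ðɤkitɯlɤmɤ]

/o/ harmonizes with /ɤ/ ([-round]) → [ɤ]
/u/ harmonizes with /ɤ/ ([-round]) → [ɯ]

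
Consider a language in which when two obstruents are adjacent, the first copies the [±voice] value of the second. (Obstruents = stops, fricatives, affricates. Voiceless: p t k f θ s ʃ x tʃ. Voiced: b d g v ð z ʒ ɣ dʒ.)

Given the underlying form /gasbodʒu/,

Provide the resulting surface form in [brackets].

/s/ before /b/ (voiced) → [z]

[gazbodʒu]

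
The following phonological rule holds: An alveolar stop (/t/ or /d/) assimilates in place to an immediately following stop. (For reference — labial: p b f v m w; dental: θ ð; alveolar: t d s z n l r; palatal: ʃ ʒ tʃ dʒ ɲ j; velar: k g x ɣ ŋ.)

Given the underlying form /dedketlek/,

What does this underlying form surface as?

[degketlek]

/d/ before /k/ (velar) → [g]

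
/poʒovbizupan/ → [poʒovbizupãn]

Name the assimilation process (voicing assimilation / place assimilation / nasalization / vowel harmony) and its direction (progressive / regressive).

/a/→[ã].
Each target copies a feature from the following segment, so the direction is regressive.

nasalization, regressive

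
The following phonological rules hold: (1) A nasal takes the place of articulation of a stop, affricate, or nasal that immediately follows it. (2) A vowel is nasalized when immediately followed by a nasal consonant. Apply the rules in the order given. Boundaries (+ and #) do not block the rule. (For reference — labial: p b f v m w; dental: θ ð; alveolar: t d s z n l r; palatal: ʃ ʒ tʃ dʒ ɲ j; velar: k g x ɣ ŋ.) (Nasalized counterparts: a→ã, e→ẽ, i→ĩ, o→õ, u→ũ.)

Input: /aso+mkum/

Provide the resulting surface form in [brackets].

[asõ+ŋkũm]

Rule 1: /m/ before /k/ (velar) → [ŋ]
After rule 1: aso+ŋkum
Rule 2: /o/ before nasal /ŋ/ → [õ]
Rule 2: /u/ before nasal /m/ → [ũ]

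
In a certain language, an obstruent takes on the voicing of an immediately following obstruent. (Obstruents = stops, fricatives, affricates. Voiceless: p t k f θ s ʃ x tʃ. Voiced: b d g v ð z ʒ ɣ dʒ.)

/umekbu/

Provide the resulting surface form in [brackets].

[umegbu]

/k/ before /b/ (voiced) → [g]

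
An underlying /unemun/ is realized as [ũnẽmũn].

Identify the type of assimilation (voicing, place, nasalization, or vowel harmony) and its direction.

/u/→[ũ] /e/→[ẽ] /u/→[ũ].
Each target copies a feature from the following segment, so the direction is regressive.

nasalization, regressive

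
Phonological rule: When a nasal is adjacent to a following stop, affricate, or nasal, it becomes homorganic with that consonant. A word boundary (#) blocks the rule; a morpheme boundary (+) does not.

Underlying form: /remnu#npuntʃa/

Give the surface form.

[rennu#mpuɲtʃa]

/m/ before /n/ (alveolar) → [n]
/n/ before /p/ (labial) → [m]
/n/ before /tʃ/ (palatal) → [ɲ]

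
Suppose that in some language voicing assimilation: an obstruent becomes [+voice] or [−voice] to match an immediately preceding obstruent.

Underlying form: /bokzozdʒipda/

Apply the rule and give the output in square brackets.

[boksozdʒipta]

/z/ after /k/ (voiceless) → [s]
/d/ after /p/ (voiceless) → [t]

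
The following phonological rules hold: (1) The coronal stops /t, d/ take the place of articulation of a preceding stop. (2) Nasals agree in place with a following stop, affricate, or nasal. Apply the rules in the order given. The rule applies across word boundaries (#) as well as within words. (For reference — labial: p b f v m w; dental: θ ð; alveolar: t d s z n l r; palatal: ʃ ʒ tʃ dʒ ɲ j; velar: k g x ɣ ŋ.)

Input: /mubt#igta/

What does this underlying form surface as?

[mubp#igka]

Rule 1: /t/ after /b/ (labial) → [p]
Rule 1: /t/ after /g/ (velar) → [k]
After rule 1: mubp#igka
Rule 2: no segment meets the rule's conditions; no change.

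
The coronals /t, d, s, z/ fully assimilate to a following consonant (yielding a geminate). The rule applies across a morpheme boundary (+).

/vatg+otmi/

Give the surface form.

/t/ before /g/ → [g] (total assimilation)
/t/ before /m/ → [m] (total assimilation)

[vagg+ommi]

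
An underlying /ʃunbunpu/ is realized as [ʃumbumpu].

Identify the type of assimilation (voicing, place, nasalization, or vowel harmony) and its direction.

place assimilation, regressive

/n/→[m] /n/→[m].
Each target copies a feature from the following segment, so the direction is regressive.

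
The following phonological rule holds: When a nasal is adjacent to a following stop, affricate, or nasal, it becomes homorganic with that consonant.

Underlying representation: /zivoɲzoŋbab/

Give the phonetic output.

[zivoɲzombab]

/ŋ/ before /b/ (labial) → [m]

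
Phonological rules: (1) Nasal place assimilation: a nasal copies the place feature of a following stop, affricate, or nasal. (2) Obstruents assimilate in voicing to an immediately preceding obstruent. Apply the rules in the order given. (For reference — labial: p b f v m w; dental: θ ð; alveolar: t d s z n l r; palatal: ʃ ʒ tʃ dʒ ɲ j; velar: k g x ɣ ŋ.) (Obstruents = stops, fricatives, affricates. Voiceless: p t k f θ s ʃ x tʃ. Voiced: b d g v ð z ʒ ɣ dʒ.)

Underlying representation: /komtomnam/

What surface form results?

[kontonnam]

Rule 1: /m/ before /t/ (alveolar) → [n]
Rule 1: /m/ before /n/ (alveolar) → [n]
After rule 1: kontonnam
Rule 2: no segment meets the rule's conditions; no change.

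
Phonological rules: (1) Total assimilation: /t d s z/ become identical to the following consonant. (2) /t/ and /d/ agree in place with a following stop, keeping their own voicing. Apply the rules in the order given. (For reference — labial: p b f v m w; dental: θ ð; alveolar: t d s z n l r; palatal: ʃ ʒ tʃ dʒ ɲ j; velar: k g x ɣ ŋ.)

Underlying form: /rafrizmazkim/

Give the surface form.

[rafrimmakkim]

Rule 1: /z/ before /m/ → [m] (total assimilation)
Rule 1: /z/ before /k/ → [k] (total assimilation)
After rule 1: rafrimmakkim
Rule 2: no segment meets the rule's conditions; no change.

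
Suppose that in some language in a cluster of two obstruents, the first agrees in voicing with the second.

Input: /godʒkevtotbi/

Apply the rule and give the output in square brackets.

/dʒ/ before /k/ (voiceless) → [tʃ]
/v/ before /t/ (voiceless) → [f]
/t/ before /b/ (voiced) → [d]

[gotʃkeftodbi]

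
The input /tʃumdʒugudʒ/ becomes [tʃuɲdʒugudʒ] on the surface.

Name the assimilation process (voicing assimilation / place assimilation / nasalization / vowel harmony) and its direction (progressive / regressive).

place assimilation, regressive

/m/→[ɲ].
Each target copies a feature from the following segment, so the direction is regressive.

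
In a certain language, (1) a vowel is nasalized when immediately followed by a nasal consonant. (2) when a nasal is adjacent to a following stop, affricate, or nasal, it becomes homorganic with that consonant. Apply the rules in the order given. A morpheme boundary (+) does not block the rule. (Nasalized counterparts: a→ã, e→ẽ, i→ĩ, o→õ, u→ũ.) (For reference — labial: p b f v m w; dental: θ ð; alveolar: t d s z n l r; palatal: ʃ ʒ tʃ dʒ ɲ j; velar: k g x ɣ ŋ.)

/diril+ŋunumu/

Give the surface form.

Rule 1: /u/ before nasal /n/ → [ũ]
Rule 1: /u/ before nasal /m/ → [ũ]
After rule 1: diril+ŋũnũmu
Rule 2: no segment meets the rule's conditions; no change.

[diril+ŋũnũmu]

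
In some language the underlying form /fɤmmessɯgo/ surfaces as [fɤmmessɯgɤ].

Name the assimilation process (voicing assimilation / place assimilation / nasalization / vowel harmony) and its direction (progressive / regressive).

vowel harmony, progressive

/o/→[ɤ].
Vowels agree with the first vowel, so the harmony is progressive.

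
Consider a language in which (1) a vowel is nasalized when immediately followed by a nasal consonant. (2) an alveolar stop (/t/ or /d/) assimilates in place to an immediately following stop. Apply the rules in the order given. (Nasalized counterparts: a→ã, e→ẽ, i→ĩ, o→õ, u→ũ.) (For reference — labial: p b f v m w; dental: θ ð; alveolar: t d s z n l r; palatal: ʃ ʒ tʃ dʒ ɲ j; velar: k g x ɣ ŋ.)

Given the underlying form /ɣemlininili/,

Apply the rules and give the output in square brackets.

[ɣẽmlĩnĩnili]

Rule 1: /e/ before nasal /m/ → [ẽ]
Rule 1: /i/ before nasal /n/ → [ĩ]
Rule 1: /i/ before nasal /n/ → [ĩ]
After rule 1: ɣẽmlĩnĩnili
Rule 2: no segment meets the rule's conditions; no change.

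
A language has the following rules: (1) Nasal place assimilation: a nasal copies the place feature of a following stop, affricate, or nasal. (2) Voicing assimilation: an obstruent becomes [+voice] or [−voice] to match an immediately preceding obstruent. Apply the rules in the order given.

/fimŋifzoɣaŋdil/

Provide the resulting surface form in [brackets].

[fiŋŋifsoɣandil]

Rule 1: /m/ before /ŋ/ (velar) → [ŋ]
Rule 1: /ŋ/ before /d/ (alveolar) → [n]
After rule 1: fiŋŋifzoɣandil
Rule 2: /z/ after /f/ (voiceless) → [s]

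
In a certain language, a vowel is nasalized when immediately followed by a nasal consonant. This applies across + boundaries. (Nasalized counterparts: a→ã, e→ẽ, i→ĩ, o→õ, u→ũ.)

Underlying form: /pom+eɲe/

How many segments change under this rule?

2

/o/ before nasal /m/ → [õ]
/e/ before nasal /ɲ/ → [ẽ]
2 segments change.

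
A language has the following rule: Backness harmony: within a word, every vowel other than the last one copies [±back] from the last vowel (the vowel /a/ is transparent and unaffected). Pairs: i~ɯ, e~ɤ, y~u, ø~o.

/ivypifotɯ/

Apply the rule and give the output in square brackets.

[ɯvupɯfotɯ]

/i/ harmonizes with /ɯ/ ([+back]) → [ɯ]
/y/ harmonizes with /ɯ/ ([+back]) → [u]
/i/ harmonizes with /ɯ/ ([+back]) → [ɯ]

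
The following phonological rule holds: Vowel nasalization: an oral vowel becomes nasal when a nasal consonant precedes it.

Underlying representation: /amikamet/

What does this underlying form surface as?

[amĩkamẽt]

/i/ after nasal /m/ → [ĩ]
/e/ after nasal /m/ → [ẽ]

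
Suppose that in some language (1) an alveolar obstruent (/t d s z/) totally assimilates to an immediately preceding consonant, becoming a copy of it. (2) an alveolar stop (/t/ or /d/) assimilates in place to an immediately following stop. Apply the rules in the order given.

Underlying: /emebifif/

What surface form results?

Rule 1: no segment meets the rule's conditions; no change.
After rule 1: emebifif
Rule 2: no segment meets the rule's conditions; no change.

[emebifif]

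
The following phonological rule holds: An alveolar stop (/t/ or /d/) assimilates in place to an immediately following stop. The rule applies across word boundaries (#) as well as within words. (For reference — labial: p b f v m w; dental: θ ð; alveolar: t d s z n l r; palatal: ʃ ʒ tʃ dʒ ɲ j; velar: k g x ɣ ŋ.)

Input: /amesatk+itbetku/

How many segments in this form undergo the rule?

3

/t/ before /k/ (velar) → [k]
/t/ before /b/ (labial) → [p]
/t/ before /k/ (velar) → [k]
3 segments change.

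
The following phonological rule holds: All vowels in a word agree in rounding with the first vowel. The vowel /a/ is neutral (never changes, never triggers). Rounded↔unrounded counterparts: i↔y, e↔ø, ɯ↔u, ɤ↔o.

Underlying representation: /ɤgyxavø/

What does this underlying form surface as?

/y/ harmonizes with /ɤ/ ([-round]) → [i]
/ø/ harmonizes with /ɤ/ ([-round]) → [e]

[ɤgixave]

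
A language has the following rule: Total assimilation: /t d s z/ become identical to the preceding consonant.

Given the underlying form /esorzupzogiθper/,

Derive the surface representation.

[esorruppogiθper]

/z/ after /r/ → [r] (total assimilation)
/z/ after /p/ → [p] (total assimilation)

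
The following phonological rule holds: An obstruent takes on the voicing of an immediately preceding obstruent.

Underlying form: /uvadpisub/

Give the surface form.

/p/ after /d/ (voiced) → [b]

[uvadbisub]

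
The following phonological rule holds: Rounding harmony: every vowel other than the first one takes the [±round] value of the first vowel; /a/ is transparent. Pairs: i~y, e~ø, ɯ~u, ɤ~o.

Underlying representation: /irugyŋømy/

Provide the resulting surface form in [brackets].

[irɯgiŋemi]

/u/ harmonizes with /i/ ([-round]) → [ɯ]
/y/ harmonizes with /i/ ([-round]) → [i]
/ø/ harmonizes with /i/ ([-round]) → [e]
/y/ harmonizes with /i/ ([-round]) → [i]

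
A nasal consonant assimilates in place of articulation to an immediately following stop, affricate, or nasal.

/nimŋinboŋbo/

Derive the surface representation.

/m/ before /ŋ/ (velar) → [ŋ]
/n/ before /b/ (labial) → [m]
/ŋ/ before /b/ (labial) → [m]

[niŋŋimbombo]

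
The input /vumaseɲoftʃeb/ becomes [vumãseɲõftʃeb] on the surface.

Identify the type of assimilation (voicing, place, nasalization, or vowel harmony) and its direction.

nasalization, progressive

/a/→[ã] /o/→[õ].
Each target copies a feature from the preceding segment, so the direction is progressive.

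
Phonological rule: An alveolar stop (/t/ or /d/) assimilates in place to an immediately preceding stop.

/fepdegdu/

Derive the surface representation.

[fepbeggu]

/d/ after /p/ (labial) → [b]
/d/ after /g/ (velar) → [g]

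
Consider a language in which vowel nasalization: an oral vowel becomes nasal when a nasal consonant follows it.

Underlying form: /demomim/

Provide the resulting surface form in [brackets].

[dẽmõmĩm]

/e/ before nasal /m/ → [ẽ]
/o/ before nasal /m/ → [õ]
/i/ before nasal /m/ → [ĩ]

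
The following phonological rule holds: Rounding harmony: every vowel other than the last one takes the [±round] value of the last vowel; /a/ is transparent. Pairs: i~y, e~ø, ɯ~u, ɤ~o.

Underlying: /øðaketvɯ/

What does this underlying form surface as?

[eðaketvɯ]

/ø/ harmonizes with /ɯ/ ([-round]) → [e]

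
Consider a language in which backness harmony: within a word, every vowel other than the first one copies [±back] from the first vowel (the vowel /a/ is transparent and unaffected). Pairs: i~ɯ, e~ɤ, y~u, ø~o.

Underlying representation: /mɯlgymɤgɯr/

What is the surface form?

/y/ harmonizes with /ɯ/ ([+back]) → [u]

[mɯlgumɤgɯr]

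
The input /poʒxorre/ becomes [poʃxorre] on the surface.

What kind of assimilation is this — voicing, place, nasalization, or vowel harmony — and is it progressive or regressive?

voicing assimilation, regressive

/ʒ/→[ʃ].
Each target copies a feature from the following segment, so the direction is regressive.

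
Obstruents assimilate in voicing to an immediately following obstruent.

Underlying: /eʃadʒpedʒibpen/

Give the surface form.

/dʒ/ before /p/ (voiceless) → [tʃ]
/b/ before /p/ (voiceless) → [p]

[eʃatʃpedʒippen]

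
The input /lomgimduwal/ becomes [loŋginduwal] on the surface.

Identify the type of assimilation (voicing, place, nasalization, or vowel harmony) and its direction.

/m/→[ŋ] /m/→[n].
Each target copies a feature from the following segment, so the direction is regressive.

place assimilation, regressive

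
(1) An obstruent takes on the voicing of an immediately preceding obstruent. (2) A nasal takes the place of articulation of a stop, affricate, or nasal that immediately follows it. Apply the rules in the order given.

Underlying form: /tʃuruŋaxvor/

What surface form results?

Rule 1: /v/ after /x/ (voiceless) → [f]
After rule 1: tʃuruŋaxfor
Rule 2: no segment meets the rule's conditions; no change.

[tʃuruŋaxfor]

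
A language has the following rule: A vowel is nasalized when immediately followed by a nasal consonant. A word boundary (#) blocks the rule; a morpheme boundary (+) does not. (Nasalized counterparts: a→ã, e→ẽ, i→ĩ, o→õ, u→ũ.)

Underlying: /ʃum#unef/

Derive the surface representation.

[ʃũm#ũnef]

/u/ before nasal /m/ → [ũ]
/u/ before nasal /n/ → [ũ]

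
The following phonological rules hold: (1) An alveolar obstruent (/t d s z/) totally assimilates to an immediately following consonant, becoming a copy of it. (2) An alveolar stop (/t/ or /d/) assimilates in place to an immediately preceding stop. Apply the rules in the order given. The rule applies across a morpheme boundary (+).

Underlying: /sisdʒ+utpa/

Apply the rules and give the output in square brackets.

Rule 1: /s/ before /dʒ/ → [dʒ] (total assimilation)
Rule 1: /t/ before /p/ → [p] (total assimilation)
After rule 1: sidʒdʒ+uppa
Rule 2: no segment meets the rule's conditions; no change.

[sidʒdʒ+uppa]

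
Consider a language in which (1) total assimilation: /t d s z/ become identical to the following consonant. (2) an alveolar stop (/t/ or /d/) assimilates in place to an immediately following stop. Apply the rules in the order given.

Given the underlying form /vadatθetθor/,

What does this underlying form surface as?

[vadaθθeθθor]

Rule 1: /t/ before /θ/ → [θ] (total assimilation)
Rule 1: /t/ before /θ/ → [θ] (total assimilation)
After rule 1: vadaθθeθθor
Rule 2: no segment meets the rule's conditions; no change.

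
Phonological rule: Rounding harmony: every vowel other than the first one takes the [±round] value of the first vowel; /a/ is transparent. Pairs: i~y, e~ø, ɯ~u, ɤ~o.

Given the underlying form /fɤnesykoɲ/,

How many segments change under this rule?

2

/y/ harmonizes with /ɤ/ ([-round]) → [i]
/o/ harmonizes with /ɤ/ ([-round]) → [ɤ]
2 segments change.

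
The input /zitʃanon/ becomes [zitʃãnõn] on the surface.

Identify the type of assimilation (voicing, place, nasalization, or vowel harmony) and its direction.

nasalization, regressive

/a/→[ã] /o/→[õ].
Each target copies a feature from the following segment, so the direction is regressive.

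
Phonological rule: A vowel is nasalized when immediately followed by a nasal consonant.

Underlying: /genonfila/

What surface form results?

[gẽnõnfila]

/e/ before nasal /n/ → [ẽ]
/o/ before nasal /n/ → [õ]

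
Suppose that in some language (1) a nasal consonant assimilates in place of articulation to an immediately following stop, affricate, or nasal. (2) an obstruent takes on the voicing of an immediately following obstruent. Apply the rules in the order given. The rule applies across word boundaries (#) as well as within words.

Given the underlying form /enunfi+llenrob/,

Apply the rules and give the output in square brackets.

Rule 1: no segment meets the rule's conditions; no change.
After rule 1: enunfi+llenrob
Rule 2: no segment meets the rule's conditions; no change.

[enunfi+llenrob]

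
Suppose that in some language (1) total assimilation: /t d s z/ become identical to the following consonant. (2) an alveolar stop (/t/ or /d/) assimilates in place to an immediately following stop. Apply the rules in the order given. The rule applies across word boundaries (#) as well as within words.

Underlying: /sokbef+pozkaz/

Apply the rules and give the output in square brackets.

Rule 1: /z/ before /k/ → [k] (total assimilation)
After rule 1: sokbef+pokkaz
Rule 2: no segment meets the rule's conditions; no change.

[sokbef+pokkaz]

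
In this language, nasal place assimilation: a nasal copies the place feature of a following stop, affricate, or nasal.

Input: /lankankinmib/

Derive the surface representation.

/n/ before /k/ (velar) → [ŋ]
/n/ before /k/ (velar) → [ŋ]
/n/ before /m/ (labial) → [m]

[laŋkaŋkimmib]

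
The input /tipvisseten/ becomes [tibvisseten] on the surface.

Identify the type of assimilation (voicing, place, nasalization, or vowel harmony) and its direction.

voicing assimilation, regressive

/p/→[b].
Each target copies a feature from the following segment, so the direction is regressive.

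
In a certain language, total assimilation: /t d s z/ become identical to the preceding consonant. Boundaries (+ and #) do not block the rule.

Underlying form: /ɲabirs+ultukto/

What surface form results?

/s/ after /r/ → [r] (total assimilation)
/t/ after /l/ → [l] (total assimilation)
/t/ after /k/ → [k] (total assimilation)

[ɲabirr+ullukko]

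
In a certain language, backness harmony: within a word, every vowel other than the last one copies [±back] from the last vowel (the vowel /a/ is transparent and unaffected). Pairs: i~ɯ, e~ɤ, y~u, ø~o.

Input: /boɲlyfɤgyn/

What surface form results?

[bøɲlyfegyn]

/o/ harmonizes with /y/ ([-back]) → [ø]
/ɤ/ harmonizes with /y/ ([-back]) → [e]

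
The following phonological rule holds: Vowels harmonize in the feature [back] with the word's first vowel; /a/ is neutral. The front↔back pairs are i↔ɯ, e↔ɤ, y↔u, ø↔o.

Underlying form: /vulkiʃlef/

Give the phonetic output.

/i/ harmonizes with /u/ ([+back]) → [ɯ]
/e/ harmonizes with /u/ ([+back]) → [ɤ]

[vulkɯʃlɤf]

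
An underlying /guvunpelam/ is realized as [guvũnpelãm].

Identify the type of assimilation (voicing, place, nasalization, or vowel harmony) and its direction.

/u/→[ũ] /a/→[ã].
Each target copies a feature from the following segment, so the direction is regressive.

nasalization, regressive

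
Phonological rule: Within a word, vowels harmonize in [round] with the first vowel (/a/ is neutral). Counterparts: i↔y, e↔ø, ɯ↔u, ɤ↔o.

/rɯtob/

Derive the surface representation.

/o/ harmonizes with /ɯ/ ([-round]) → [ɤ]

[rɯtɤb]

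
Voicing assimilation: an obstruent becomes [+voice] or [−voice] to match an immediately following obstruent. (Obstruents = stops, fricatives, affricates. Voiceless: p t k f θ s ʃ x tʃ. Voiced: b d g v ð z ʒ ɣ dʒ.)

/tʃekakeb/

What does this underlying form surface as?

no segment meets the rule's conditions; no change.

[tʃekakeb]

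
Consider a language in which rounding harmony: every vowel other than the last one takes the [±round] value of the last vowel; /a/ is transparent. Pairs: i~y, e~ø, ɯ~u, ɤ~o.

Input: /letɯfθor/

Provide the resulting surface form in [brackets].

[løtufθor]

/e/ harmonizes with /o/ ([+round]) → [ø]
/ɯ/ harmonizes with /o/ ([+round]) → [u]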